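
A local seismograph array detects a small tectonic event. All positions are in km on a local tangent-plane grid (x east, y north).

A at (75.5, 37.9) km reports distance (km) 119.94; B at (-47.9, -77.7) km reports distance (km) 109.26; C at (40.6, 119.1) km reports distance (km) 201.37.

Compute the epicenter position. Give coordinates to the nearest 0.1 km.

Circle about each station: (x − 75.5)² + (y − 37.9)² = 119.94²; (x + 47.9)² + (y + 77.7)² = 109.26²; (x − 40.6)² + (y − 119.1)² = 201.37².
Subtracting the A equation from the B and C equations removes the quadratic terms:
-246.8 x − 231.2 y = 3642.90
-69.8 x + 162.4 y = -17467.76
Solving the 2×2 system: x ≈ 61.3, y ≈ -81.2 km.

(61.3, -81.2)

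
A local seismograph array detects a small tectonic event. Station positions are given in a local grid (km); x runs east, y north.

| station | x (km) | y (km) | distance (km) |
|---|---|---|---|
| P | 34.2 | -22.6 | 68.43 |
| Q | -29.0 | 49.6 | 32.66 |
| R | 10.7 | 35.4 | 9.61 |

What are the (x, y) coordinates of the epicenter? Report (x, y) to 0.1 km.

1.3 km east, 37.4 km north

Circle about each station: (x − 34.2)² + (y + 22.6)² = 68.43²; (x + 29.0)² + (y − 49.6)² = 32.66²; (x − 10.7)² + (y − 35.4)² = 9.61².
Subtracting the P equation from the Q and R equations removes the quadratic terms:
-126.4 x + 144.4 y = 5236.75
-47.0 x + 116.0 y = 4277.56
Solving the 2×2 system: x ≈ 1.3, y ≈ 37.4 km.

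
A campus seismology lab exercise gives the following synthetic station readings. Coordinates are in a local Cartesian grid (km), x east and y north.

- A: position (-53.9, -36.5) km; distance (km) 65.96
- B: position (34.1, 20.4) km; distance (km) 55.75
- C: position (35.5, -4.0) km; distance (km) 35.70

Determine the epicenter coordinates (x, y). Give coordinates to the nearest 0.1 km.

x ≈ 11.8 km, y ≈ -30.7 km

Circle about each station: (x + 53.9)² + (y + 36.5)² = 65.96²; (x − 34.1)² + (y − 20.4)² = 55.75²; (x − 35.5)² + (y + 4.0)² = 35.70².
Subtracting the A equation from the B and C equations removes the quadratic terms:
176.0 x + 113.8 y = -1415.83
178.8 x + 65.0 y = 115.02
Solving the 2×2 system: x ≈ 11.8, y ≈ -30.7 km.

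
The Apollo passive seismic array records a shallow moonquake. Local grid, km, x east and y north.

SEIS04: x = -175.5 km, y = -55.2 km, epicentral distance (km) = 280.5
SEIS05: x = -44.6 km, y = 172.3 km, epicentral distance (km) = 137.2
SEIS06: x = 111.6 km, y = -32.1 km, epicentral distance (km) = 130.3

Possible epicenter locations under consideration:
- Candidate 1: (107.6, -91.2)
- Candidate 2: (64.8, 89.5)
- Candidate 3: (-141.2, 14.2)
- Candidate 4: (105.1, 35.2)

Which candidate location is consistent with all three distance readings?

For each candidate, compare |candidate − station| to the reported distance:
Candidate 1: residuals SEIS04 4.9, SEIS05 167.1, SEIS06 71.1 → max 167.1 km
Candidate 2: residuals SEIS04 0.0, SEIS05 0.0, SEIS06 0.0 → max 0.0 km
Candidate 3: residuals SEIS04 203.1, SEIS05 48.1, SEIS06 126.7 → max 203.1 km
Candidate 4: residuals SEIS04 14.3, SEIS05 65.8, SEIS06 62.7 → max 65.8 km
Only Candidate 2 has all residuals ≈ 0.

Candidate 2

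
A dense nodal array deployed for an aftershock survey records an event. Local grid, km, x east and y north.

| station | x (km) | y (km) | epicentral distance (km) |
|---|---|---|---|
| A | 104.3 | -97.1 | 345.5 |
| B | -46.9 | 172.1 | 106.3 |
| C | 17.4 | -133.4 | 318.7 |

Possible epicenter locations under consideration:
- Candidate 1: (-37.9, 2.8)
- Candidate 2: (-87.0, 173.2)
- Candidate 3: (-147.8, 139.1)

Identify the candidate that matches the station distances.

Candidate 3

For each candidate, compare |candidate − station| to the reported distance:
Candidate 1: residuals A 171.7, B 63.2, C 171.7 → max 171.7 km
Candidate 2: residuals A 14.4, B 66.2, C 5.2 → max 66.2 km
Candidate 3: residuals A 0.0, B 0.1, C 0.0 → max 0.1 km
Only Candidate 3 has all residuals ≈ 0.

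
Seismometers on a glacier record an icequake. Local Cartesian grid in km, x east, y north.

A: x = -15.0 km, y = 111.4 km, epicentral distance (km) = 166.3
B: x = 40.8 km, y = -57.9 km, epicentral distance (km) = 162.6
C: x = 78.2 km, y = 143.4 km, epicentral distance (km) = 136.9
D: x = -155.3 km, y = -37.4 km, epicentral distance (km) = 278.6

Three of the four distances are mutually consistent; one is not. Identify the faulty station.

B

Solve using three stations at a time. Using A, C, D (subtract circle equations pairwise → linear system) gives (x, y) ≈ (118.9, 12.5).
Distances from that point to each station vs reported:
  A: calculated 166.4 vs reported 166.3 → residual 0.1 km
  B: calculated 105.1 vs reported 162.6 → residual 57.5 km
  C: calculated 137.0 vs reported 136.9 → residual 0.1 km
  D: calculated 278.7 vs reported 278.6 → residual 0.1 km
A, C, D are mutually consistent (residuals ≈ 0); B is off by 57.5 km.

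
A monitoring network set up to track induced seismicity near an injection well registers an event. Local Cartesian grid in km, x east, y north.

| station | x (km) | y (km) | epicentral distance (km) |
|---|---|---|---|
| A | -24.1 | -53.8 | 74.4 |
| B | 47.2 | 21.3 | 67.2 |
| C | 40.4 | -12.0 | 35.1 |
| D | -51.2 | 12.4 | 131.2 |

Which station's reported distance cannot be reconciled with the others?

D

Solve using three stations at a time. Using A, B, C (subtract circle equations pairwise → linear system) gives (x, y) ≈ (49.9, -45.9).
Distances from that point to each station vs reported:
  A: calculated 74.5 vs reported 74.4 → residual 0.1 km
  B: calculated 67.3 vs reported 67.2 → residual 0.1 km
  C: calculated 35.2 vs reported 35.1 → residual 0.1 km
  D: calculated 116.7 vs reported 131.2 → residual 14.5 km
A, B, C are mutually consistent (residuals ≈ 0); D is off by 14.5 km.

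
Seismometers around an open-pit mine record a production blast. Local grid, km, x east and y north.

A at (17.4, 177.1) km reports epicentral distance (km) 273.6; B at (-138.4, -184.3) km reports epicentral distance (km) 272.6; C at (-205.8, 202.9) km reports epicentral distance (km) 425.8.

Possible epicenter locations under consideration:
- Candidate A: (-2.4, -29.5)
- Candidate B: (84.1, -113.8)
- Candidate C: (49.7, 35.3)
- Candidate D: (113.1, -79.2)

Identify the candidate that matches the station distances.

For each candidate, compare |candidate − station| to the reported distance:
Candidate A: residuals A 66.1, B 66.5, C 117.0 → max 117.0 km
Candidate B: residuals A 24.8, B 39.2, C 3.5 → max 39.2 km
Candidate C: residuals A 128.2, B 16.5, C 120.2 → max 128.2 km
Candidate D: residuals A 0.0, B 0.0, C 0.0 → max 0.0 km
Only Candidate D has all residuals ≈ 0.

Candidate D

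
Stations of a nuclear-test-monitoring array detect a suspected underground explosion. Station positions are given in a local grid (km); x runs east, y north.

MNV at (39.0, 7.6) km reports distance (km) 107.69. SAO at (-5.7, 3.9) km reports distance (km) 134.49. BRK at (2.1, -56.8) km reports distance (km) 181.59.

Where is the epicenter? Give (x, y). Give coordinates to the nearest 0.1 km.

Circle about each station: (x − 39.0)² + (y − 7.6)² = 107.69²; (x + 5.7)² + (y − 3.9)² = 134.49²; (x − 2.1)² + (y + 56.8)² = 181.59².
Subtracting the MNV equation from the SAO and BRK equations removes the quadratic terms:
-89.4 x − 7.4 y = -8021.48
-73.8 x − 128.8 y = -19725.90
Solving the 2×2 system: x ≈ 80.9, y ≈ 106.8 km.

(80.9, 106.8)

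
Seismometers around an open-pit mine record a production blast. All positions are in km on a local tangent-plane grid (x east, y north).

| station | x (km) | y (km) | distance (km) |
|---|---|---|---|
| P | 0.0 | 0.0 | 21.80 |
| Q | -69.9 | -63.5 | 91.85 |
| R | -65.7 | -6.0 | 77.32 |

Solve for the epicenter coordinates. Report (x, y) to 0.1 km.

x ≈ 10.5 km, y ≈ -19.1 km

Circle about each station: x² + y² = 21.80²; (x + 69.9)² + (y + 63.5)² = 91.85²; (x + 65.7)² + (y + 6.0)² = 77.32².
Subtracting the P equation from the Q and R equations removes the quadratic terms:
-139.8 x − 127.0 y = 957.08
-131.4 x − 12.0 y = -1150.65
Solving the 2×2 system: x ≈ 10.5, y ≈ -19.1 km.
Check against P (with the unrounded x, y): √(x²+y²) = 21.79 ≈ 21.80 km. ✓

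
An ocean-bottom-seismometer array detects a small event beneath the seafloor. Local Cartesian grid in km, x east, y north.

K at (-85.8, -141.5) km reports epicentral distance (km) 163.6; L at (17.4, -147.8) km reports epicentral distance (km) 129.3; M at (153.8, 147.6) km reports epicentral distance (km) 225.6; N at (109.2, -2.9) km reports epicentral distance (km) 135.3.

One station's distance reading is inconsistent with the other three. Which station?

Solve using three stations at a time. Using K, M, N (subtract circle equations pairwise → linear system) gives (x, y) ≈ (-25.5, 10.6).
Distances from that point to each station vs reported:
  K: calculated 163.6 vs reported 163.6 → residual 0.0 km
  L: calculated 164.1 vs reported 129.3 → residual 34.8 km
  M: calculated 225.6 vs reported 225.6 → residual 0.0 km
  N: calculated 135.3 vs reported 135.3 → residual 0.0 km
K, M, N are mutually consistent (residuals ≈ 0); L is off by 34.8 km.

L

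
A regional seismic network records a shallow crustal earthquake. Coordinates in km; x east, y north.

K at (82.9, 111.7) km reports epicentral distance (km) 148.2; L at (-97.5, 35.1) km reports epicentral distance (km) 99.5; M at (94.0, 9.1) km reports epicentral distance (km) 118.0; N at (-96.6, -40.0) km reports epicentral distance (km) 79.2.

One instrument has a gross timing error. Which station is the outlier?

K

Solve using three stations at a time. Using L, M, N (subtract circle equations pairwise → linear system) gives (x, y) ≈ (-18.7, -25.7).
Distances from that point to each station vs reported:
  K: calculated 170.9 vs reported 148.2 → residual 22.7 km
  L: calculated 99.5 vs reported 99.5 → residual 0.0 km
  M: calculated 118.0 vs reported 118.0 → residual 0.0 km
  N: calculated 79.2 vs reported 79.2 → residual 0.0 km
L, M, N are mutually consistent (residuals ≈ 0); K is off by 22.7 km.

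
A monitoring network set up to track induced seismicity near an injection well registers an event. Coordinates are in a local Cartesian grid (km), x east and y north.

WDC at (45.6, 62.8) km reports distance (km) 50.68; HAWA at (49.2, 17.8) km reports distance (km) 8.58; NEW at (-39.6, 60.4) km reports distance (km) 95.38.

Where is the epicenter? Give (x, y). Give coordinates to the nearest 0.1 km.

x ≈ 42.7 km, y ≈ 12.2 km

Circle about each station: (x − 45.6)² + (y − 62.8)² = 50.68²; (x − 49.2)² + (y − 17.8)² = 8.58²; (x + 39.6)² + (y − 60.4)² = 95.38².
Subtracting pairs of circle equations eliminates x²+y² and gives linear equations (the radical axes):
7.2 x − 90.0 y = -790.87
-170.4 x − 4.8 y = -7335.76
Solving the 2×2 system: x ≈ 42.7, y ≈ 12.2 km.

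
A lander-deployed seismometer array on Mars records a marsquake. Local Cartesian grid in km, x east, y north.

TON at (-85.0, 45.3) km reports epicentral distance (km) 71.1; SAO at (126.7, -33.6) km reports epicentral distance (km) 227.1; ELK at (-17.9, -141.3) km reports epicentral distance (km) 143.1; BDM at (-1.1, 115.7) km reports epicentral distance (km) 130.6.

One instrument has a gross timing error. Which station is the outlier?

Solve using three stations at a time. Using TON, SAO, ELK (subtract circle equations pairwise → linear system) gives (x, y) ≈ (-100.2, -24.2).
Distances from that point to each station vs reported:
  TON: calculated 71.2 vs reported 71.1 → residual 0.1 km
  SAO: calculated 227.1 vs reported 227.1 → residual 0.0 km
  ELK: calculated 143.1 vs reported 143.1 → residual 0.0 km
  BDM: calculated 171.5 vs reported 130.6 → residual 40.9 km
TON, SAO, ELK are mutually consistent (residuals ≈ 0); BDM is off by 40.9 km.

BDM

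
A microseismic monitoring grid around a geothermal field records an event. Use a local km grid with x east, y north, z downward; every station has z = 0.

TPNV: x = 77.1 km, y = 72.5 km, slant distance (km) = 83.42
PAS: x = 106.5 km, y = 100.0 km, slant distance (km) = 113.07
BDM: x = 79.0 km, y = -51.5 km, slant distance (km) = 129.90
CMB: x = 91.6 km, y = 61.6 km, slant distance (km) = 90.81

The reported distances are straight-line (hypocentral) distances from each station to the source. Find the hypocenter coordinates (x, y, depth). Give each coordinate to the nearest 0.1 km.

x ≈ 26.9 km, y ≈ 49.7 km, depth ≈ 62.6 km

Each station gives a sphere (x−x_i)² + (y−y_i)² + z² = d_i² (stations at z=0).
Subtracting the TPNV sphere from PAS and BDM: z² cancels, leaving linear equations in x and y:
58.8 x + 55.0 y = 4315.66
3.8 x − 248.0 y = -12222.52
Solving: x ≈ 26.911, y ≈ 49.697 km (keep extra digits for the depth step; rounded: 26.9, 49.7).
Then from the TPNV sphere: z² = 83.42² − (x − 77.1)² − (y − 72.5)² with x = 26.911, y = 49.697, so z ≈ 62.610 ≈ 62.6 km.
Check against CMB (with the unrounded solution): distance 90.81 ≈ 90.81 km. ✓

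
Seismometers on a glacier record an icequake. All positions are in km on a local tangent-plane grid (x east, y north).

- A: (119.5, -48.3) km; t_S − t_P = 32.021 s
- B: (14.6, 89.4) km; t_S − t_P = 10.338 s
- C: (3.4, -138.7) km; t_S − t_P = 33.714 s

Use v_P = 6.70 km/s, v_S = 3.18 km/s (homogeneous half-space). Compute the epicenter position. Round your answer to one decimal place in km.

Distance from S−P lag: d = Δt · v_P v_S / (v_P − v_S) = Δt · (6.70·3.18)/(6.70−3.18) ≈ 6.0528·Δt.
So d_A = 193.82, d_B = 62.57, d_C = 204.07 km.
Circle about each station: (x − 119.5)² + (y + 48.3)² = 193.82²; (x − 14.6)² + (y − 89.4)² = 62.57²; (x − 3.4)² + (y + 138.7)² = 204.07².
Subtracting the A equation from the B and C equations removes the quadratic terms:
-209.8 x + 275.4 y = 25243.57
-232.2 x − 180.8 y = -1442.26
Solving the 2×2 system: x ≈ -40.9, y ≈ 60.5 km.

x ≈ -40.9 km, y ≈ 60.5 km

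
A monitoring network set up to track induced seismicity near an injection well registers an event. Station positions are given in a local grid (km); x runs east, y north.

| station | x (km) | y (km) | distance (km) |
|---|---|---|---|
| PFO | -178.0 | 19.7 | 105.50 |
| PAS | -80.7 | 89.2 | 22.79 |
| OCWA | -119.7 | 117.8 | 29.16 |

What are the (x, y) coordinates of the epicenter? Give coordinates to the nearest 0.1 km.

-103.0 km east, 93.9 km north

Circle about each station: (x + 178.0)² + (y − 19.7)² = 105.50²; (x + 80.7)² + (y − 89.2)² = 22.79²; (x + 119.7)² + (y − 117.8)² = 29.16².
Subtracting the PFO equation from the PAS and OCWA equations removes the quadratic terms:
194.6 x + 139.0 y = -6992.09
116.6 x + 196.2 y = 6412.78
Solving the 2×2 system: x ≈ -103.0, y ≈ 93.9 km.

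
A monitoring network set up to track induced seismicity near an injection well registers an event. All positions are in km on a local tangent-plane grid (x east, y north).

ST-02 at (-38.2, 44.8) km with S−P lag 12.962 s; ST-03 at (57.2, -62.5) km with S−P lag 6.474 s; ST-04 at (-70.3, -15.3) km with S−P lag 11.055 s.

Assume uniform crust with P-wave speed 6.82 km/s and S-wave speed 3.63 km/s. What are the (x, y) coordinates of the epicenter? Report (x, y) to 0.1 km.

10.9 km east, -43.0 km north

Distance from S−P lag: d = Δt · v_P v_S / (v_P − v_S) = Δt · (6.82·3.63)/(6.82−3.63) ≈ 7.7607·Δt.
So d_ST-02 = 100.59, d_ST-03 = 50.24, d_ST-04 = 85.79 km.
Circle about each station: (x + 38.2)² + (y − 44.8)² = 100.59²; (x − 57.2)² + (y + 62.5)² = 50.24²; (x + 70.3)² + (y + 15.3)² = 85.79².
Subtracting the ST-02 equation from the ST-03 and ST-04 equations removes the quadratic terms:
190.8 x − 214.6 y = 11306.10
-64.2 x − 120.2 y = 4468.32
Solving the 2×2 system: x ≈ 10.9, y ≈ -43.0 km.
Check against ST-02 (with the unrounded x, y): √((x + 38.2)²+(y − 44.8)²) = 100.59 ≈ 100.59 km. ✓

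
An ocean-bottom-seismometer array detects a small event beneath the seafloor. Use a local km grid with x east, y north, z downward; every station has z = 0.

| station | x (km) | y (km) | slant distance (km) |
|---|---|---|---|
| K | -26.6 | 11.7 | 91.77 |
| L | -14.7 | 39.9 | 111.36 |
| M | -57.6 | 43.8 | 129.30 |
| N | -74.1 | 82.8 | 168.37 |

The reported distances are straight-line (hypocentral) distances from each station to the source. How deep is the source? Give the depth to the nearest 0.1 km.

Each station gives a sphere (x−x_i)² + (y−y_i)² + z² = d_i² (stations at z=0).
Subtracting the K sphere from L and M: z² cancels, leaving linear equations in x and y:
23.8 x + 56.4 y = -3015.67
-62.0 x + 64.2 y = -3905.01
Solving: x ≈ 5.301, y ≈ -55.706 km (keep extra digits for the depth step; rounded: 5.3, -55.7).
Then from the K sphere: z² = 91.77² − (x + 26.6)² − (y − 11.7)² with x = 5.301, y = -55.706, so z ≈ 53.484 ≈ 53.5 km.

53.5 km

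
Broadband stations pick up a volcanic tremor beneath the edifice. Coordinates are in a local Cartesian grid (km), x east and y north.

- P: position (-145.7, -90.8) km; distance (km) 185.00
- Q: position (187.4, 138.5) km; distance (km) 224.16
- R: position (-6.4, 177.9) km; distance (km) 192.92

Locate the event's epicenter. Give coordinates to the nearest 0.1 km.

22.1 km east, -12.9 km north

Circle about each station: (x + 145.7)² + (y + 90.8)² = 185.00²; (x − 187.4)² + (y − 138.5)² = 224.16²; (x + 6.4)² + (y − 177.9)² = 192.92².
Subtracting the P equation from the Q and R equations removes the quadratic terms:
666.2 x + 458.6 y = 8805.17
278.6 x + 537.4 y = -776.89
Solving the 2×2 system: x ≈ 22.1, y ≈ -12.9 km.
Check against P (with the unrounded x, y): √((x + 145.7)²+(y + 90.8)²) = 185.00 ≈ 185.00 km. ✓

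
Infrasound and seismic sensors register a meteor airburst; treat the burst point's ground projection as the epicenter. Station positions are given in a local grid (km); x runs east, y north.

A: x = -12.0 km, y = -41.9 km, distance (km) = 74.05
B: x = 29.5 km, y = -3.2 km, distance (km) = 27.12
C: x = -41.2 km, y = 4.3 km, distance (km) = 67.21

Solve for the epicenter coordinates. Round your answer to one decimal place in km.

x ≈ 23.3 km, y ≈ 23.2 km

Circle about each station: (x + 12.0)² + (y + 41.9)² = 74.05²; (x − 29.5)² + (y + 3.2)² = 27.12²; (x + 41.2)² + (y − 4.3)² = 67.21².
Subtracting pairs of circle equations eliminates x²+y² and gives linear equations (the radical axes):
83.0 x + 77.4 y = 3728.79
-58.4 x + 92.4 y = 782.54
Solving the 2×2 system: x ≈ 23.3, y ≈ 23.2 km.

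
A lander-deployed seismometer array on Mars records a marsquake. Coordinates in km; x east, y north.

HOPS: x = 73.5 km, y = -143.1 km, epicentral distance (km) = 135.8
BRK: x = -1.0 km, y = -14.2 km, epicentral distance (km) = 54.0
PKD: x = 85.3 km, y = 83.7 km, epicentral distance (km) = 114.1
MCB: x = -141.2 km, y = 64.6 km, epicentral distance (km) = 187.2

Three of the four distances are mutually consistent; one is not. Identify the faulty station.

Solve using three stations at a time. Using HOPS, PKD, MCB (subtract circle equations pairwise → linear system) gives (x, y) ≈ (28.2, -15.1).
Distances from that point to each station vs reported:
  HOPS: calculated 135.8 vs reported 135.8 → residual 0.0 km
  BRK: calculated 29.2 vs reported 54.0 → residual 24.8 km
  PKD: calculated 114.1 vs reported 114.1 → residual 0.0 km
  MCB: calculated 187.2 vs reported 187.2 → residual 0.0 km
HOPS, PKD, MCB are mutually consistent (residuals ≈ 0); BRK is off by 24.8 km.

BRK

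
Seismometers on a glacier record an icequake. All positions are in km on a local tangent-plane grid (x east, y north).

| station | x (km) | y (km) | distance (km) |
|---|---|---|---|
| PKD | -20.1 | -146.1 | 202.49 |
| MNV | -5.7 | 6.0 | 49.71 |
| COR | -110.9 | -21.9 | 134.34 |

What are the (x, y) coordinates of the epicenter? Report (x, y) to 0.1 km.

(-1.1, 55.5)

Circle about each station: (x + 20.1)² + (y + 146.1)² = 202.49²; (x + 5.7)² + (y − 6.0)² = 49.71²; (x + 110.9)² + (y + 21.9)² = 134.34².
Subtracting the PKD equation from the MNV and COR equations removes the quadratic terms:
28.8 x + 304.2 y = 16850.39
-181.6 x + 248.4 y = 13984.16
Solving the 2×2 system: x ≈ -1.1, y ≈ 55.5 km.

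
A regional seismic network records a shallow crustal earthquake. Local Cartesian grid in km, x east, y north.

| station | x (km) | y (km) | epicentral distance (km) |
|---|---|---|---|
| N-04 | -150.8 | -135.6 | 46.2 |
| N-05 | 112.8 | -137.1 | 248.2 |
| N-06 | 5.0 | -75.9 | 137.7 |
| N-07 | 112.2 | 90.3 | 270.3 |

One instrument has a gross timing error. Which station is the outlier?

Solve using three stations at a time. Using N-04, N-05, N-06 (subtract circle equations pairwise → linear system) gives (x, y) ≈ (-131.6, -93.6).
Distances from that point to each station vs reported:
  N-04: calculated 46.2 vs reported 46.2 → residual 0.0 km
  N-05: calculated 248.2 vs reported 248.2 → residual 0.0 km
  N-06: calculated 137.7 vs reported 137.7 → residual 0.0 km
  N-07: calculated 305.3 vs reported 270.3 → residual 35.0 km
N-04, N-05, N-06 are mutually consistent (residuals ≈ 0); N-07 is off by 35.0 km.

N-07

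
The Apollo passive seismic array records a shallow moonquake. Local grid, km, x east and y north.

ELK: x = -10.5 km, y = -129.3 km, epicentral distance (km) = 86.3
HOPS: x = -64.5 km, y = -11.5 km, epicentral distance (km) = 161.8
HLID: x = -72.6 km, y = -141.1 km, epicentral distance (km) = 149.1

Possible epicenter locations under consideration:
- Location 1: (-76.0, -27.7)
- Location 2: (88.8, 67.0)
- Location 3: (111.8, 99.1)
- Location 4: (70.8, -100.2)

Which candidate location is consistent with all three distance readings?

For each candidate, compare |candidate − station| to the reported distance:
Location 1: residuals ELK 34.6, HOPS 141.9, HLID 35.6 → max 141.9 km
Location 2: residuals ELK 133.7, HOPS 10.4, HLID 114.3 → max 133.7 km
Location 3: residuals ELK 172.8, HOPS 46.3, HLID 153.7 → max 172.8 km
Location 4: residuals ELK 0.1, HOPS 0.0, HLID 0.0 → max 0.1 km
Only Location 4 has all residuals ≈ 0.

Location 4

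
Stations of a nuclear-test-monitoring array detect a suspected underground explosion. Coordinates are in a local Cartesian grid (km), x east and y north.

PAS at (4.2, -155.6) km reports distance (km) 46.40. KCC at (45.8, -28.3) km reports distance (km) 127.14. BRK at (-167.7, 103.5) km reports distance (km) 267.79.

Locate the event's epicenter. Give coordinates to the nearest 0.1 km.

(-33.1, -128.0)

Circle about each station: (x − 4.2)² + (y + 155.6)² = 46.40²; (x − 45.8)² + (y + 28.3)² = 127.14²; (x + 167.7)² + (y − 103.5)² = 267.79².
Subtracting the PAS equation from the KCC and BRK equations removes the quadratic terms:
83.2 x + 254.6 y = -35342.09
-343.8 x + 518.2 y = -54951.98
Solving the 2×2 system: x ≈ -33.1, y ≈ -128.0 km.
Check against PAS (with the unrounded x, y): √((x − 4.2)²+(y + 155.6)²) = 46.40 ≈ 46.40 km. ✓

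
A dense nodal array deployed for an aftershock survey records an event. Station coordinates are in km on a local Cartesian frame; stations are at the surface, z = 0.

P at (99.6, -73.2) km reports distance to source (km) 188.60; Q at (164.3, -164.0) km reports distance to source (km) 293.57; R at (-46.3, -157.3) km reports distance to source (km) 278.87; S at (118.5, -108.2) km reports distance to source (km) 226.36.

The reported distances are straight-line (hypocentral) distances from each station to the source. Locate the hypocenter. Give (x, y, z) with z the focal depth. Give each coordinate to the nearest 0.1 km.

(47.3, 99.8, 53.9)

Each station gives a sphere (x−x_i)² + (y−y_i)² + z² = d_i² (stations at z=0).
Subtracting the P sphere from Q and R: z² cancels, leaving linear equations in x and y:
129.4 x − 181.6 y = -12001.29
-291.8 x − 168.2 y = -30589.94
Solving: x ≈ 47.307, y ≈ 99.796 km (keep extra digits for the depth step; rounded: 47.3, 99.8).
Then from the P sphere: z² = 188.60² − (x − 99.6)² − (y + 73.2)² with x = 47.307, y = 99.796, so z ≈ 53.924 ≈ 53.9 km.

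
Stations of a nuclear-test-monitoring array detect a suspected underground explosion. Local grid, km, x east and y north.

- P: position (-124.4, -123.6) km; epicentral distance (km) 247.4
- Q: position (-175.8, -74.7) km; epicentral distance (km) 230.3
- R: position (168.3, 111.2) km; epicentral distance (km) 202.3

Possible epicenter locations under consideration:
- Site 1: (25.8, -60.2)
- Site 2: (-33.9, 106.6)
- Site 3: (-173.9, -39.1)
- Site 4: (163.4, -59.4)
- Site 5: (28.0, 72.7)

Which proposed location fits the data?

Site 2

For each candidate, compare |candidate − station| to the reported distance:
Site 1: residuals P 84.4, Q 28.2, R 20.6 → max 84.4 km
Site 2: residuals P 0.0, Q 0.1, R 0.0 → max 0.1 km
Site 3: residuals P 149.5, Q 194.6, R 171.5 → max 194.6 km
Site 4: residuals P 47.5, Q 109.2, R 31.6 → max 109.2 km
Site 5: residuals P 1.1, Q 21.2, R 56.8 → max 56.8 km
Only Site 2 has all residuals ≈ 0.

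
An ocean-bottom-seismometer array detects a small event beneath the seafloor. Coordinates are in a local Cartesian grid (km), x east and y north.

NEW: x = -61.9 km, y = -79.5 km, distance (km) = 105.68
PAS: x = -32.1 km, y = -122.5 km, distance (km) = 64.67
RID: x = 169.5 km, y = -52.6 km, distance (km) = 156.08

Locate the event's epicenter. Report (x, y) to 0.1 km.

Circle about each station: (x + 61.9)² + (y + 79.5)² = 105.68²; (x + 32.1)² + (y + 122.5)² = 64.67²; (x − 169.5)² + (y + 52.6)² = 156.08².
Subtracting the NEW equation from the PAS and RID equations removes the quadratic terms:
59.6 x − 86.0 y = 12870.85
462.8 x + 53.8 y = 8152.45
Solving the 2×2 system: x ≈ 32.4, y ≈ -127.2 km.

(32.4, -127.2)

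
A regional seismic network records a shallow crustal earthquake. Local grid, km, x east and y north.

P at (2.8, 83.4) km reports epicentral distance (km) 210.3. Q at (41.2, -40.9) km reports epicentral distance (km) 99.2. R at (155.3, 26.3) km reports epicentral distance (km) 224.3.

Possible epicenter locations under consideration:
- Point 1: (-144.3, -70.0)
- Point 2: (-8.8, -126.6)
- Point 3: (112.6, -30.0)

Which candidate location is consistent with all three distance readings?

Point 2

For each candidate, compare |candidate − station| to the reported distance:
Point 1: residuals P 2.2, Q 88.6, R 90.4 → max 90.4 km
Point 2: residuals P 0.0, Q 0.0, R 0.0 → max 0.0 km
Point 3: residuals P 52.5, Q 27.0, R 153.6 → max 153.6 km
Only Point 2 has all residuals ≈ 0.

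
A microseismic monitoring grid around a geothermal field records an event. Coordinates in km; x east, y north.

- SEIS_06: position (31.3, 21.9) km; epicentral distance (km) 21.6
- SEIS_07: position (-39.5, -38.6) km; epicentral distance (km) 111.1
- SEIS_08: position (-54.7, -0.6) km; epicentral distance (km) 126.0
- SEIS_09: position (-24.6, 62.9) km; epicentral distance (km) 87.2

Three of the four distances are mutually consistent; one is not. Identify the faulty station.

Solve using three stations at a time. Using SEIS_06, SEIS_07, SEIS_09 (subtract circle equations pairwise → linear system) gives (x, y) ≈ (53.0, 23.0).
Distances from that point to each station vs reported:
  SEIS_06: calculated 21.7 vs reported 21.6 → residual 0.1 km
  SEIS_07: calculated 111.1 vs reported 111.1 → residual 0.0 km
  SEIS_08: calculated 110.2 vs reported 126.0 → residual 15.8 km
  SEIS_09: calculated 87.2 vs reported 87.2 → residual 0.0 km
SEIS_06, SEIS_07, SEIS_09 are mutually consistent (residuals ≈ 0); SEIS_08 is off by 15.8 km.

SEIS_08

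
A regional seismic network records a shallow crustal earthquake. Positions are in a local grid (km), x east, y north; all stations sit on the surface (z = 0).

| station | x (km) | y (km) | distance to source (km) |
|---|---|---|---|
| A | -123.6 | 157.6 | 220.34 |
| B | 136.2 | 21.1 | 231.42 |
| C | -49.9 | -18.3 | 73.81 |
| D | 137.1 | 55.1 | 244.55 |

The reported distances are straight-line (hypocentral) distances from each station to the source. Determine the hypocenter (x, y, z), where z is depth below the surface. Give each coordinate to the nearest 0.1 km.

(-75.6, -48.2, 62.4)

Each station gives a sphere (x−x_i)² + (y−y_i)² + z² = d_i² (stations at z=0).
Subtracting the A sphere from B and C: z² cancels, leaving linear equations in x and y:
519.6 x − 273.0 y = -26124.57
147.4 x − 351.8 y = 5811.98
Solving: x ≈ -75.601, y ≈ -48.197 km (keep extra digits for the depth step; rounded: -75.6, -48.2).
Then from the A sphere: z² = 220.34² − (x + 123.6)² − (y − 157.6)² with x = -75.601, y = -48.197, so z ≈ 62.397 ≈ 62.4 km.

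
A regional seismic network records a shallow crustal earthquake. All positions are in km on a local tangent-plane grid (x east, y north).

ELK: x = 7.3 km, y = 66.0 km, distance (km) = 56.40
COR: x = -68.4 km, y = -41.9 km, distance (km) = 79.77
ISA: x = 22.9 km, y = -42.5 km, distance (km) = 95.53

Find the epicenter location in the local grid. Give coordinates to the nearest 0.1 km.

(-37.4, 31.6)

Circle about each station: (x − 7.3)² + (y − 66.0)² = 56.40²; (x + 68.4)² + (y + 41.9)² = 79.77²; (x − 22.9)² + (y + 42.5)² = 95.53².
Subtracting the ELK equation from the COR and ISA equations removes the quadratic terms:
-151.4 x − 215.8 y = -1157.41
31.2 x − 217.0 y = -8023.65
Solving the 2×2 system: x ≈ -37.4, y ≈ 31.6 km.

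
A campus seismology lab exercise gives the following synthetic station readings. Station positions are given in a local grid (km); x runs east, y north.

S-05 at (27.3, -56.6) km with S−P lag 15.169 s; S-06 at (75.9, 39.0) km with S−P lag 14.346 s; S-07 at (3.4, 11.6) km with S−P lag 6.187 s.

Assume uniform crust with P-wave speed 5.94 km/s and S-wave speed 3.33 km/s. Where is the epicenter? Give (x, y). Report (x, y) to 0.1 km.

x ≈ -32.8 km, y ≈ 41.4 km

Distance from S−P lag: d = Δt · v_P v_S / (v_P − v_S) = Δt · (5.94·3.33)/(5.94−3.33) ≈ 7.5786·Δt.
So d_S-05 = 114.96, d_S-06 = 108.72, d_S-07 = 46.89 km.
Circle about each station: (x − 27.3)² + (y + 56.6)² = 114.96²; (x − 75.9)² + (y − 39.0)² = 108.72²; (x − 3.4)² + (y − 11.6)² = 46.89².
Subtracting pairs of circle equations eliminates x²+y² and gives linear equations (the radical axes):
97.2 x + 191.2 y = 4728.72
-47.8 x + 136.4 y = 7214.40
Solving the 2×2 system: x ≈ -32.8, y ≈ 41.4 km.
Check against S-05 (with the unrounded x, y): √((x − 27.3)²+(y + 56.6)²) = 114.96 ≈ 114.96 km. ✓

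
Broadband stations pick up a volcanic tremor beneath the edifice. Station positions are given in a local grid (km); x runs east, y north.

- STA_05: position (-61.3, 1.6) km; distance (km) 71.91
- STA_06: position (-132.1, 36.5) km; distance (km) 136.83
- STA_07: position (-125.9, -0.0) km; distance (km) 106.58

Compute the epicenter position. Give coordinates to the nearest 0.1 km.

Circle about each station: (x + 61.3)² + (y − 1.6)² = 71.91²; (x + 132.1)² + (y − 36.5)² = 136.83²; (x + 125.9)² + y² = 106.58².
Subtracting the STA_05 equation from the STA_06 and STA_07 equations removes the quadratic terms:
-141.6 x + 69.8 y = 1471.01
-129.2 x − 3.2 y = 5902.31
Solving the 2×2 system: x ≈ -44.0, y ≈ -68.2 km.
Check against STA_05 (with the unrounded x, y): √((x + 61.3)²+(y − 1.6)²) = 71.89 ≈ 71.91 km. ✓

-44.0 km east, -68.2 km north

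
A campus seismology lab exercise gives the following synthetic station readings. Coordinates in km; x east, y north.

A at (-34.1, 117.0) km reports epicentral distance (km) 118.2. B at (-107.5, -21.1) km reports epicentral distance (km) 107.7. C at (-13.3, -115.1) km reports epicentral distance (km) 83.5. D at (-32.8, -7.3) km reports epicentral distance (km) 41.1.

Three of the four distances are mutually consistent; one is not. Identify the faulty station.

Solve using three stations at a time. Using B, C, D (subtract circle equations pairwise → linear system) gives (x, y) ≈ (-0.4, -32.6).
Distances from that point to each station vs reported:
  A: calculated 153.3 vs reported 118.2 → residual 35.1 km
  B: calculated 107.7 vs reported 107.7 → residual 0.0 km
  C: calculated 83.5 vs reported 83.5 → residual 0.0 km
  D: calculated 41.1 vs reported 41.1 → residual 0.0 km
B, C, D are mutually consistent (residuals ≈ 0); A is off by 35.1 km.

A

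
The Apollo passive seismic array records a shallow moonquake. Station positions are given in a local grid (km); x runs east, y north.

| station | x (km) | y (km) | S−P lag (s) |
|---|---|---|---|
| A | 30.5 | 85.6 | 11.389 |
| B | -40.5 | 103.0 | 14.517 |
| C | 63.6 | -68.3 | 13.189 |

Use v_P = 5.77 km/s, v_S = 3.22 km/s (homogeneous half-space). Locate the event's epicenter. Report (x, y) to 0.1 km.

(3.9, 7.0)

Distance from S−P lag: d = Δt · v_P v_S / (v_P − v_S) = Δt · (5.77·3.22)/(5.77−3.22) ≈ 7.2860·Δt.
So d_A = 82.98, d_B = 105.77, d_C = 96.10 km.
Circle about each station: (x − 30.5)² + (y − 85.6)² = 82.98²; (x + 40.5)² + (y − 103.0)² = 105.77²; (x − 63.6)² + (y + 68.3)² = 96.10².
Subtracting the A equation from the B and C equations removes the quadratic terms:
-142.0 x + 34.8 y = -309.97
66.2 x − 307.8 y = -1897.29
Solving the 2×2 system: x ≈ 3.9, y ≈ 7.0 km.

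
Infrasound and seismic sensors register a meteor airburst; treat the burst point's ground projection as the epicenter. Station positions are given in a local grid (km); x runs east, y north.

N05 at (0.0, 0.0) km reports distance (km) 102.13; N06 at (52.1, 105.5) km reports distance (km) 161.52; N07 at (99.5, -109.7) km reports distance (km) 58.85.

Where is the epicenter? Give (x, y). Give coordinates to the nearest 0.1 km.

Circle about each station: x² + y² = 102.13²; (x − 52.1)² + (y − 105.5)² = 161.52²; (x − 99.5)² + (y + 109.7)² = 58.85².
Subtracting pairs of circle equations eliminates x²+y² and gives linear equations (the radical axes):
104.2 x + 211.0 y = -1813.51
199.0 x − 219.4 y = 28901.55
Solving the 2×2 system: x ≈ 87.9, y ≈ -52.0 km.

x ≈ 87.9 km, y ≈ -52.0 km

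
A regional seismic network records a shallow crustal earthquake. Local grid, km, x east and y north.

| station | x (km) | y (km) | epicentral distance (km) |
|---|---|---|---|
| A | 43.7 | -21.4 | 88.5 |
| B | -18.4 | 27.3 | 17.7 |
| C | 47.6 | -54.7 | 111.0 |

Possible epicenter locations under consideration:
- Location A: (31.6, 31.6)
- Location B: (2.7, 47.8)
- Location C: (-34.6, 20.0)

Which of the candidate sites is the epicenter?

For each candidate, compare |candidate − station| to the reported distance:
Location A: residuals A 34.1, B 32.5, C 23.2 → max 34.1 km
Location B: residuals A 8.1, B 11.7, C 0.9 → max 11.7 km
Location C: residuals A 0.1, B 0.1, C 0.1 → max 0.1 km
Only Location C has all residuals ≈ 0.

Location C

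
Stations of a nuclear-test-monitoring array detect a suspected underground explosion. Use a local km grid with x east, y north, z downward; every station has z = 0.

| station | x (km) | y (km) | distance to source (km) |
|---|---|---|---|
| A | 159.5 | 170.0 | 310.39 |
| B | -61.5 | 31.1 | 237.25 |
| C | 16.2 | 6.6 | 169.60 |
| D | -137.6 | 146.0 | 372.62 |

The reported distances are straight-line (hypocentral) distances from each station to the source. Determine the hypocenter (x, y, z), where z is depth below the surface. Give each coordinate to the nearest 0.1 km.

Each station gives a sphere (x−x_i)² + (y−y_i)² + z² = d_i² (stations at z=0).
Subtracting the A sphere from B and C: z² cancels, leaving linear equations in x and y:
-442.0 x − 277.8 y = -9536.40
-286.6 x − 326.8 y = 13543.54
Solving: x ≈ 106.110, y ≈ -134.500 km (keep extra digits for the depth step; rounded: 106.1, -134.5).
Then from the A sphere: z² = 310.39² − (x − 159.5)² − (y − 170.0)² with x = 106.110, y = -134.500, so z ≈ 27.771 ≈ 27.8 km.
Check against D (with the unrounded solution): distance 372.62 ≈ 372.62 km. ✓

(106.1, -134.5, 27.8)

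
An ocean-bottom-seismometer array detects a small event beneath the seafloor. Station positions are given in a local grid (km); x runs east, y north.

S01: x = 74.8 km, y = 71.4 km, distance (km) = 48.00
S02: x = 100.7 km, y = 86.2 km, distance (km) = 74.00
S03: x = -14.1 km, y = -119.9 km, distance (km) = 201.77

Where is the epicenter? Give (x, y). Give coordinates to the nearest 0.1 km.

(27.2, 77.6)

Circle about each station: (x − 74.8)² + (y − 71.4)² = 48.00²; (x − 100.7)² + (y − 86.2)² = 74.00²; (x + 14.1)² + (y + 119.9)² = 201.77².
Subtracting the S01 equation from the S02 and S03 equations removes the quadratic terms:
51.8 x + 29.6 y = 3705.93
-177.8 x − 382.6 y = -34525.31
Solving the 2×2 system: x ≈ 27.2, y ≈ 77.6 km.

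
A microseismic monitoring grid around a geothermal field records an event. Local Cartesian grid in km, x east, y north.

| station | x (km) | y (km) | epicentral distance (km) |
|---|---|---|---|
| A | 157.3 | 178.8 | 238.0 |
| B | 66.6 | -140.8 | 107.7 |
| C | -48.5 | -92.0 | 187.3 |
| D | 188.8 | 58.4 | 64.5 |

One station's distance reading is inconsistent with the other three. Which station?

D

Solve using three stations at a time. Using A, B, C (subtract circle equations pairwise → linear system) gives (x, y) ≈ (135.7, -58.2).
Distances from that point to each station vs reported:
  A: calculated 238.0 vs reported 238.0 → residual 0.0 km
  B: calculated 107.7 vs reported 107.7 → residual 0.0 km
  C: calculated 187.3 vs reported 187.3 → residual 0.0 km
  D: calculated 128.1 vs reported 64.5 → residual 63.6 km
A, B, C are mutually consistent (residuals ≈ 0); D is off by 63.6 km.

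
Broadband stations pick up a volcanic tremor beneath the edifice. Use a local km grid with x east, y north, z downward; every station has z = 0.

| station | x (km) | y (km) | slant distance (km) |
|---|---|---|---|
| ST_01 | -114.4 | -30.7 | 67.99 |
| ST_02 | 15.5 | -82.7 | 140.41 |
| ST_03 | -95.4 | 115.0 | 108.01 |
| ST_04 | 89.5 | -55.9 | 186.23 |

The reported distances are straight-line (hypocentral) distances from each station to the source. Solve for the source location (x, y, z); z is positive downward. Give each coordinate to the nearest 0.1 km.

x ≈ -79.0 km, y ≈ 14.6 km, depth ≈ 36.3 km

Each station gives a sphere (x−x_i)² + (y−y_i)² + z² = d_i² (stations at z=0).
Subtracting the ST_01 sphere from ST_02 and ST_03: z² cancels, leaving linear equations in x and y:
259.8 x − 104.0 y = -22042.64
38.0 x + 291.4 y = 1252.79
Solving: x ≈ -79.000, y ≈ 14.601 km (keep extra digits for the depth step; rounded: -79.0, 14.6).
Then from the ST_01 sphere: z² = 67.99² − (x + 114.4)² − (y + 30.7)² with x = -79.000, y = 14.601, so z ≈ 36.295 ≈ 36.3 km.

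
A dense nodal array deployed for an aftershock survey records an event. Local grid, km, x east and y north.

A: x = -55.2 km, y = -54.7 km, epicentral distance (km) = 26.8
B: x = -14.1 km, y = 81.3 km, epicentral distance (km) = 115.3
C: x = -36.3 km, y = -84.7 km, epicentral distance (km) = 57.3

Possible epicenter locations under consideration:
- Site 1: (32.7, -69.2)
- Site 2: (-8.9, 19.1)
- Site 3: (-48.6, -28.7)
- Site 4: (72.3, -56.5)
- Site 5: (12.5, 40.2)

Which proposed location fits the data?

Site 3

For each candidate, compare |candidate − station| to the reported distance:
Site 1: residuals A 62.3, B 42.3, C 13.4 → max 62.3 km
Site 2: residuals A 60.3, B 52.9, C 50.1 → max 60.3 km
Site 3: residuals A 0.0, B 0.0, C 0.0 → max 0.0 km
Site 4: residuals A 100.7, B 47.3, C 54.9 → max 100.7 km
Site 5: residuals A 89.8, B 66.3, C 76.8 → max 89.8 km
Only Site 3 has all residuals ≈ 0.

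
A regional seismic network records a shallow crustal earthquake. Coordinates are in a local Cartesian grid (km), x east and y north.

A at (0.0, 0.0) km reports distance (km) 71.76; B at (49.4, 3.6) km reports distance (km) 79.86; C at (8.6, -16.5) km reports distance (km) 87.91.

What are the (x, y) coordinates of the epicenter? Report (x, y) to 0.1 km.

Circle about each station: x² + y² = 71.76²; (x − 49.4)² + (y − 3.6)² = 79.86²; (x − 8.6)² + (y + 16.5)² = 87.91².
Subtracting pairs of circle equations eliminates x²+y² and gives linear equations (the radical axes):
98.8 x + 7.2 y = 1225.20
17.2 x − 33.0 y = -2232.46
Solving the 2×2 system: x ≈ 7.2, y ≈ 71.4 km.
Check against A (with the unrounded x, y): √(x²+y²) = 71.76 ≈ 71.76 km. ✓

7.2 km east, 71.4 km north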